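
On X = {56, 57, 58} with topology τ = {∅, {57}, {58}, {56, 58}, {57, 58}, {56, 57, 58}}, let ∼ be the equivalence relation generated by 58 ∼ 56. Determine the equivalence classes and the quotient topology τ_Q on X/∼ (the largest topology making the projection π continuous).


X/∼ = {[56=58], [57]}; |τ_Q| = 4.

Equivalence classes: [56=58], [57].
Quotient map π: X → X/∼ sends 56 ↦ [56=58], 57 ↦ [57], 58 ↦ [56=58].
For each subset V ⊆ X/∼, compute π^{-1}(V) ⊆ X and check whether π^{-1}(V) ∈ τ. V is open in τ_Q iff π^{-1}(V) ∈ τ.
  V = {}: π^{-1}(V) = ∅ ∈ τ ✓.
  V = {[56=58]}: π^{-1}(V) = {56, 58} ∈ τ ✓.
  V = {[57]}: π^{-1}(V) = {57} ∈ τ ✓.
  V = {[56=58], [57]}: π^{-1}(V) = {56, 57, 58} ∈ τ ✓.
Open sets in the quotient: τ_Q = {{}, {[56=58]}, {[57]}, {[56=58], [57]}} (4 elements).


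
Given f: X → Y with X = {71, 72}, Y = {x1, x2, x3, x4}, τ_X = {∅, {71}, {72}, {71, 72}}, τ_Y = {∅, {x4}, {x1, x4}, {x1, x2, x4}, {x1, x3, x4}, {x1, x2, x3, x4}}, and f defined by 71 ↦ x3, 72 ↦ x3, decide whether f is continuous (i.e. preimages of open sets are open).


f IS continuous.

Compute f^{-1}(U) for each U ∈ τ_Y:
  U = ∅: f^{-1}(U) = ∅ ∈ τ_X ✓.
  U = {x4}: f^{-1}(U) = ∅ ∈ τ_X ✓.
  U = {x1, x4}: f^{-1}(U) = ∅ ∈ τ_X ✓.
  U = {x1, x2, x4}: f^{-1}(U) = ∅ ∈ τ_X ✓.
  U = {x1, x3, x4}: f^{-1}(U) = {71, 72} ∈ τ_X ✓.
  U = {x1, x2, x3, x4}: f^{-1}(U) = {71, 72} ∈ τ_X ✓.
Every preimage lies in τ_X, so f IS continuous.


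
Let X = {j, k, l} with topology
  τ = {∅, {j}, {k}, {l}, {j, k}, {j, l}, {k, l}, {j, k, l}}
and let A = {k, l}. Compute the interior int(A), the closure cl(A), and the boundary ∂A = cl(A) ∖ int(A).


int(A) = {k, l}, cl(A) = {k, l}, ∂A = ∅.

Closed sets in (X, τ) are complements of opens:
  closed(X, τ) = {∅, {j}, {k}, {l}, {j, k}, {j, l}, {k, l}, {j, k, l}}.
int(A) = ⋃ {U ∈ τ : U ⊆ A}. Opens contained in A: ∅, {k}, {l}, {k, l}.
Taking the union of these: int(A) = {k, l}.
cl(A) = ⋂ {C closed : A ⊆ C}. Closed sets containing A: {k, l}, {j, k, l}.
Intersecting these: cl(A) = {k, l}.
∂A = cl(A) ∖ int(A) = {k, l} ∖ {k, l} = ∅.


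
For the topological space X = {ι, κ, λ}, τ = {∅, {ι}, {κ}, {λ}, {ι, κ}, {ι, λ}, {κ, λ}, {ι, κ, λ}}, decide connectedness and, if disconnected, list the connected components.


(X, τ) is disconnected; components = [{ι}, {κ}, {λ}].

Find clopen sets (U ∈ τ with X ∖ U ∈ τ):
  U = ∅, X ∖ U = {ι, κ, λ} — both open, so U is clopen.
  U = {ι}, X ∖ U = {κ, λ} — both open, so U is clopen.
  U = {κ}, X ∖ U = {ι, λ} — both open, so U is clopen.
  U = {λ}, X ∖ U = {ι, κ} — both open, so U is clopen.
  U = {ι, κ}, X ∖ U = {λ} — both open, so U is clopen.
  U = {ι, λ}, X ∖ U = {κ} — both open, so U is clopen.
  U = {κ, λ}, X ∖ U = {ι} — both open, so U is clopen.
  U = {ι, κ, λ}, X ∖ U = ∅ — both open, so U is clopen.
Nontrivial clopen(s) exist: e.g. {ι, κ}. So (X, τ) is disconnected.
Compute connected components by grouping points that agree on all clopens:
  component: {ι}
  component: {κ}
  component: {λ}


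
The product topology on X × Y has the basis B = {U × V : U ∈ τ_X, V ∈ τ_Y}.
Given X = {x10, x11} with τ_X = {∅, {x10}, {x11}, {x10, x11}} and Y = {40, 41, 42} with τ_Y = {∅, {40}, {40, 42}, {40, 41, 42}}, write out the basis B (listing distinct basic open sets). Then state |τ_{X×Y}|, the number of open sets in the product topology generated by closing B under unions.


Basis B = {∅ × ∅, {x10} × {40}, {x11} × {40}, {x10} × {40, 42}, {x10, x11} × {40}, {x11} × {40, 42}, {x10} × {40, 41, 42}, {x11} × {40, 41, 42}, {x10, x11} × {40, 42}, {x10, x11} × {40, 41, 42}}; |τ_{X×Y}| = 16.

Enumerate products U × V with U ∈ τ_X, V ∈ τ_Y (deduplicated):
  ∅ × ∅ = {} (∅)
  {x10} × {40} = {(x10,40)}
  {x11} × {40} = {(x11,40)}
  {x10} × {40, 42} = {(x10,40), (x10,42)}
  {x10, x11} × {40} = {(x10,40), (x11,40)}
  {x11} × {40, 42} = {(x11,40), (x11,42)}
  {x10} × {40, 41, 42} = {(x10,40), (x10,41), (x10,42)}
  {x11} × {40, 41, 42} = {(x11,40), (x11,41), (x11,42)}
  {x10, x11} × {40, 42} = {(x10,40), (x10,42), (x11,40), (x11,42)}
  {x10, x11} × {40, 41, 42} = {(x10,40), (x10,41), (x10,42), (x11,40), (x11,41), (x11,42)}
These 10 distinct sets form the basis B.
Close under arbitrary unions to get τ_{X×Y}; counting gives |τ_{X×Y}| = 16.


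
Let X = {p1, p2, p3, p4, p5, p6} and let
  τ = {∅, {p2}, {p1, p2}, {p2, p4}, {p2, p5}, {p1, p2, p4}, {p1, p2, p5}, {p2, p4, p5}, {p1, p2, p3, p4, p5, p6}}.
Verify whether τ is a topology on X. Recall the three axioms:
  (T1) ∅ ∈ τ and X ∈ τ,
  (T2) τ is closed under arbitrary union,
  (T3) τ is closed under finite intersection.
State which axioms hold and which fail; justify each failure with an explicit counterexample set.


τ is NOT a topology on X.

Axiom (T1): ∅ ∈ τ? Yes; X ∈ τ? Yes.
Axiom (T2/T3): check pairwise unions and intersections of members of τ.
Counterexample for (T2): {p1, p2} ∪ {p2, p4, p5} = {p1, p2, p4, p5} ∉ τ. Therefore τ is NOT a topology.


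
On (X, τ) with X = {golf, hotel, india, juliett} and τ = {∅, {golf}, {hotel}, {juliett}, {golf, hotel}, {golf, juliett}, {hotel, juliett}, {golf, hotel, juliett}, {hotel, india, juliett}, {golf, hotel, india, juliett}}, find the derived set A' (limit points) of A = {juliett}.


A' = {india}

For each x ∈ X, list the open sets U ∈ τ with x ∈ U, then check whether U ∩ (A ∖ {x}) ≠ ∅ for every such U.
  x = golf: open {golf} ∋ x has {golf} ∩ (A ∖ {golf}) = ∅, so x is NOT a limit point.
  x = hotel: open {hotel} ∋ x has {hotel} ∩ (A ∖ {hotel}) = ∅, so x is NOT a limit point.
  x = india: opens ∋ x are {hotel, india, juliett}, {golf, hotel, india, juliett}; each meets A ∖ {india}, so x IS a limit point.
  x = juliett: open {juliett} ∋ x has {juliett} ∩ (A ∖ {juliett}) = ∅, so x is NOT a limit point.
Collecting: A' = {india}.


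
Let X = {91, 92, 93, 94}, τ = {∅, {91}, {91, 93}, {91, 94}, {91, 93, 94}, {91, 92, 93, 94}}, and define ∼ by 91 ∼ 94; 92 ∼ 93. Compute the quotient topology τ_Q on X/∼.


X/∼ = {[91=94], [92=93]}; |τ_Q| = 3.

Equivalence classes: [91=94], [92=93].
Quotient map π: X → X/∼ sends 91 ↦ [91=94], 92 ↦ [92=93], 93 ↦ [92=93], 94 ↦ [91=94].
For each subset V ⊆ X/∼, compute π^{-1}(V) ⊆ X and check whether π^{-1}(V) ∈ τ. V is open in τ_Q iff π^{-1}(V) ∈ τ.
  V = {}: π^{-1}(V) = ∅ ∈ τ ✓.
  V = {[91=94]}: π^{-1}(V) = {91, 94} ∈ τ ✓.
  V = {[92=93]}: π^{-1}(V) = {92, 93} ∉ τ ✗.
  V = {[91=94], [92=93]}: π^{-1}(V) = {91, 92, 93, 94} ∈ τ ✓.
Open sets in the quotient: τ_Q = {{}, {[91=94]}, {[91=94], [92=93]}} (3 elements).


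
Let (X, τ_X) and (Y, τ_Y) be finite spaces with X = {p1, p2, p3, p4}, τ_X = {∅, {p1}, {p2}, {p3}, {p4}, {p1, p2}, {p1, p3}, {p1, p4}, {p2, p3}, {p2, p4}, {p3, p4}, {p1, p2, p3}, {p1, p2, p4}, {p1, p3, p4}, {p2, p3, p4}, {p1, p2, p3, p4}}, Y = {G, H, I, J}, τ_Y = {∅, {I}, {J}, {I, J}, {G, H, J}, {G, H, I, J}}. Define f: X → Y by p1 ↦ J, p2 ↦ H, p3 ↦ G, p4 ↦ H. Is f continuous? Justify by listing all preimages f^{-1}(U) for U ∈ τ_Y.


f IS continuous.

Compute f^{-1}(U) for each U ∈ τ_Y:
  U = ∅: f^{-1}(U) = ∅ ∈ τ_X ✓.
  U = {I}: f^{-1}(U) = ∅ ∈ τ_X ✓.
  U = {J}: f^{-1}(U) = {p1} ∈ τ_X ✓.
  U = {I, J}: f^{-1}(U) = {p1} ∈ τ_X ✓.
  U = {G, H, J}: f^{-1}(U) = {p1, p2, p3, p4} ∈ τ_X ✓.
  U = {G, H, I, J}: f^{-1}(U) = {p1, p2, p3, p4} ∈ τ_X ✓.
Every preimage lies in τ_X, so f IS continuous.


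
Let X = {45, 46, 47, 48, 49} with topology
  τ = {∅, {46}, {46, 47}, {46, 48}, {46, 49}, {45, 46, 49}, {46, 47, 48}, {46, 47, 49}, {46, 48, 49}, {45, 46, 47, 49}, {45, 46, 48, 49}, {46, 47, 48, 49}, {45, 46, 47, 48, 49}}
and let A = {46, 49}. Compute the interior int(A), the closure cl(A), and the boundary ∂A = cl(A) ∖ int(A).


int(A) = {46, 49}, cl(A) = {45, 46, 47, 48, 49}, ∂A = {45, 47, 48}.

Closed sets in (X, τ) are complements of opens:
  closed(X, τ) = {∅, {45}, {47}, {48}, {45, 47}, {45, 48}, {45, 49}, {47, 48}, {45, 47, 48}, {45, 47, 49}, {45, 48, 49}, {45, 47, 48, 49}, {45, 46, 47, 48, 49}}.
int(A) = ⋃ {U ∈ τ : U ⊆ A}. Opens contained in A: ∅, {46}, {46, 49}.
Taking the union of these: int(A) = {46, 49}.
cl(A) = ⋂ {C closed : A ⊆ C}. Closed sets containing A: {45, 46, 47, 48, 49}.
Intersecting these: cl(A) = {45, 46, 47, 48, 49}.
∂A = cl(A) ∖ int(A) = {45, 46, 47, 48, 49} ∖ {46, 49} = {45, 47, 48}.


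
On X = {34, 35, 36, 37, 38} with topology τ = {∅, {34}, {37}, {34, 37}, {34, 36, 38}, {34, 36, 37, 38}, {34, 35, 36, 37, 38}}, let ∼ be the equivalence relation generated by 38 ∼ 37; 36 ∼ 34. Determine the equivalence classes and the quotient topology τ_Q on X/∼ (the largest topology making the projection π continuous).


X/∼ = {[34=36], [35], [37=38]}; |τ_Q| = 3.

Equivalence classes: [34=36], [35], [37=38].
Quotient map π: X → X/∼ sends 34 ↦ [34=36], 35 ↦ [35], 36 ↦ [34=36], 37 ↦ [37=38], 38 ↦ [37=38].
For each subset V ⊆ X/∼, compute π^{-1}(V) ⊆ X and check whether π^{-1}(V) ∈ τ. V is open in τ_Q iff π^{-1}(V) ∈ τ.
  V = {}: π^{-1}(V) = ∅ ∈ τ ✓.
  V = {[34=36]}: π^{-1}(V) = {34, 36} ∉ τ ✗.
  V = {[35]}: π^{-1}(V) = {35} ∉ τ ✗.
  V = {[34=36], [35]}: π^{-1}(V) = {34, 35, 36} ∉ τ ✗.
  V = {[37=38]}: π^{-1}(V) = {37, 38} ∉ τ ✗.
  V = {[34=36], [37=38]}: π^{-1}(V) = {34, 36, 37, 38} ∈ τ ✓.
  V = {[35], [37=38]}: π^{-1}(V) = {35, 37, 38} ∉ τ ✗.
  V = {[34=36], [35], [37=38]}: π^{-1}(V) = {34, 35, 36, 37, 38} ∈ τ ✓.
Open sets in the quotient: τ_Q = {{}, {[34=36], [37=38]}, {[34=36], [35], [37=38]}} (3 elements).


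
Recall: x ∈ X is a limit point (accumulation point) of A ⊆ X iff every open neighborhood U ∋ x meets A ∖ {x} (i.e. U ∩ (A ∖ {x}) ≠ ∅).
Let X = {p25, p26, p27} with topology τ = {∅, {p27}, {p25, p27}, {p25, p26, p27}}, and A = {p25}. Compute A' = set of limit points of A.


A' = {p26}

For each x ∈ X, list the open sets U ∈ τ with x ∈ U, then check whether U ∩ (A ∖ {x}) ≠ ∅ for every such U.
  x = p25: open {p25, p27} ∋ x has {p25, p27} ∩ (A ∖ {p25}) = ∅, so x is NOT a limit point.
  x = p26: opens ∋ x are {p25, p26, p27}; each meets A ∖ {p26}, so x IS a limit point.
  x = p27: open {p27} ∋ x has {p27} ∩ (A ∖ {p27}) = ∅, so x is NOT a limit point.
Collecting: A' = {p26}.


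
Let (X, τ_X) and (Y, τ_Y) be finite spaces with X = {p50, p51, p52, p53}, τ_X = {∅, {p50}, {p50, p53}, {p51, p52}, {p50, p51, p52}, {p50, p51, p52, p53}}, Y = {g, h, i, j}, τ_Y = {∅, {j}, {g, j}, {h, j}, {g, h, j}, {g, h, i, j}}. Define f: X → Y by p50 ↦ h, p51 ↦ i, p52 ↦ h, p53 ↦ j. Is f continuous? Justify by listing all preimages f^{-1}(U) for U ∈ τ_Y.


f is NOT continuous.

Compute f^{-1}(U) for each U ∈ τ_Y:
  U = ∅: f^{-1}(U) = ∅ ∈ τ_X ✓.
  U = {j}: f^{-1}(U) = {p53} ∉ τ_X ✗.
  U = {g, j}: f^{-1}(U) = {p53} ∉ τ_X ✗.
  U = {h, j}: f^{-1}(U) = {p50, p52, p53} ∉ τ_X ✗.
  U = {g, h, j}: f^{-1}(U) = {p50, p52, p53} ∉ τ_X ✗.
  U = {g, h, i, j}: f^{-1}(U) = {p50, p51, p52, p53} ∈ τ_X ✓.
Found U = {j} with f^{-1}(U) = {p53} not in τ_X. Therefore f is NOT continuous.


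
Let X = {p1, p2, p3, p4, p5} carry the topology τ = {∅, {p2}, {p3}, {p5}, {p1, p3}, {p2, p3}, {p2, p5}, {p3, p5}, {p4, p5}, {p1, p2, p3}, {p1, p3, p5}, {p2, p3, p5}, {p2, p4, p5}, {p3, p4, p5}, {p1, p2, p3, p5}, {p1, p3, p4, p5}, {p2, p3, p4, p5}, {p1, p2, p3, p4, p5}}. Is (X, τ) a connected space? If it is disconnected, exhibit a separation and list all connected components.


(X, τ) is disconnected; components = [{p2}, {p1, p3}, {p4, p5}].

Find clopen sets (U ∈ τ with X ∖ U ∈ τ):
  U = ∅, X ∖ U = {p1, p2, p3, p4, p5} — both open, so U is clopen.
  U = {p2}, X ∖ U = {p1, p3, p4, p5} — both open, so U is clopen.
  U = {p1, p3}, X ∖ U = {p2, p4, p5} — both open, so U is clopen.
  U = {p4, p5}, X ∖ U = {p1, p2, p3} — both open, so U is clopen.
  U = {p1, p2, p3}, X ∖ U = {p4, p5} — both open, so U is clopen.
  U = {p2, p4, p5}, X ∖ U = {p1, p3} — both open, so U is clopen.
  U = {p1, p3, p4, p5}, X ∖ U = {p2} — both open, so U is clopen.
  U = {p1, p2, p3, p4, p5}, X ∖ U = ∅ — both open, so U is clopen.
Nontrivial clopen(s) exist: e.g. {p2}. So (X, τ) is disconnected.
Compute connected components by grouping points that agree on all clopens:
  component: {p2}
  component: {p1, p3}
  component: {p4, p5}


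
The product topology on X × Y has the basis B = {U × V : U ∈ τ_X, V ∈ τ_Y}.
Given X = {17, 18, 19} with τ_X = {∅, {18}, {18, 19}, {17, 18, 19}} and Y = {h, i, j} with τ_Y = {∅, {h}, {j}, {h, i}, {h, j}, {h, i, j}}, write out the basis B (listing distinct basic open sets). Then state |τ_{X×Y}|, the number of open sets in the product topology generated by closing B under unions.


Basis B = {∅ × ∅, {18} × {h}, {18} × {j}, {18} × {h, i}, {18} × {h, j}, {18, 19} × {h}, {18, 19} × {j}, {17, 18, 19} × {h}, {17, 18, 19} × {j}, {18} × {h, i, j}, {18, 19} × {h, i}, {18, 19} × {h, j}, {17, 18, 19} × {h, i}, {17, 18, 19} × {h, j}, {18, 19} × {h, i, j}, {17, 18, 19} × {h, i, j}}; |τ_{X×Y}| = 40.

Enumerate products U × V with U ∈ τ_X, V ∈ τ_Y (deduplicated):
  ∅ × ∅ = {} (∅)
  {18} × {h} = {(18,h)}
  {18} × {j} = {(18,j)}
  {18} × {h, i} = {(18,h), (18,i)}
  {18} × {h, j} = {(18,h), (18,j)}
  {18, 19} × {h} = {(18,h), (19,h)}
  {18, 19} × {j} = {(18,j), (19,j)}
  {17, 18, 19} × {h} = {(17,h), (18,h), (19,h)}
  {17, 18, 19} × {j} = {(17,j), (18,j), (19,j)}
  {18} × {h, i, j} = {(18,h), (18,i), (18,j)}
  {18, 19} × {h, i} = {(18,h), (18,i), (19,h), (19,i)}
  {18, 19} × {h, j} = {(18,h), (18,j), (19,h), (19,j)}
  {17, 18, 19} × {h, i} = {(17,h), (17,i), (18,h), (18,i), (19,h), (19,i)}
  {17, 18, 19} × {h, j} = {(17,h), (17,j), (18,h), (18,j), (19,h), (19,j)}
  {18, 19} × {h, i, j} = {(18,h), (18,i), (18,j), (19,h), (19,i), (19,j)}
  {17, 18, 19} × {h, i, j} = {(17,h), (17,i), (17,j), (18,h), (18,i), (18,j), (19,h), (19,i), (19,j)}
These 16 distinct sets form the basis B.
Close under arbitrary unions to get τ_{X×Y}; counting gives |τ_{X×Y}| = 40.


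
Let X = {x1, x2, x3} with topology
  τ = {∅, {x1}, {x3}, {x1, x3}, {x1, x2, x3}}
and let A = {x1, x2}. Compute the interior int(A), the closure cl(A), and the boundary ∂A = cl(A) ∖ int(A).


int(A) = {x1}, cl(A) = {x1, x2}, ∂A = {x2}.

Closed sets in (X, τ) are complements of opens:
  closed(X, τ) = {∅, {x2}, {x1, x2}, {x2, x3}, {x1, x2, x3}}.
int(A) = ⋃ {U ∈ τ : U ⊆ A}. Opens contained in A: ∅, {x1}.
Taking the union of these: int(A) = {x1}.
cl(A) = ⋂ {C closed : A ⊆ C}. Closed sets containing A: {x1, x2}, {x1, x2, x3}.
Intersecting these: cl(A) = {x1, x2}.
∂A = cl(A) ∖ int(A) = {x1, x2} ∖ {x1} = {x2}.


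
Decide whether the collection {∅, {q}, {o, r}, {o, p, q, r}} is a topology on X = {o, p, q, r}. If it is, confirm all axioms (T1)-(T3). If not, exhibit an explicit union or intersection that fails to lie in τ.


τ is NOT a topology on X.

Axiom (T1): ∅ ∈ τ? Yes; X ∈ τ? Yes.
Axiom (T2/T3): check pairwise unions and intersections of members of τ.
Counterexample for (T2): {q} ∪ {o, r} = {o, q, r} ∉ τ. Therefore τ is NOT a topology.


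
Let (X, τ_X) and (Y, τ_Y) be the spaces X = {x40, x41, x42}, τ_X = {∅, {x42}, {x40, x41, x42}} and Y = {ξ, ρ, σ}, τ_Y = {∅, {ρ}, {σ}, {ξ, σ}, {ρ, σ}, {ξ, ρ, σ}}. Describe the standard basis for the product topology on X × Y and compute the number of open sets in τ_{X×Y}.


Basis B = {∅ × ∅, {x42} × {ρ}, {x42} × {σ}, {x42} × {ξ, σ}, {x42} × {ρ, σ}, {x40, x41, x42} × {ρ}, {x40, x41, x42} × {σ}, {x42} × {ξ, ρ, σ}, {x40, x41, x42} × {ξ, σ}, {x40, x41, x42} × {ρ, σ}, {x40, x41, x42} × {ξ, ρ, σ}}; |τ_{X×Y}| = 18.

Enumerate products U × V with U ∈ τ_X, V ∈ τ_Y (deduplicated):
  ∅ × ∅ = {} (∅)
  {x42} × {ρ} = {(x42,ρ)}
  {x42} × {σ} = {(x42,σ)}
  {x42} × {ξ, σ} = {(x42,ξ), (x42,σ)}
  {x42} × {ρ, σ} = {(x42,ρ), (x42,σ)}
  {x40, x41, x42} × {ρ} = {(x40,ρ), (x41,ρ), (x42,ρ)}
  {x40, x41, x42} × {σ} = {(x40,σ), (x41,σ), (x42,σ)}
  {x42} × {ξ, ρ, σ} = {(x42,ξ), (x42,ρ), (x42,σ)}
  {x40, x41, x42} × {ξ, σ} = {(x40,ξ), (x40,σ), (x41,ξ), (x41,σ), (x42,ξ), (x42,σ)}
  {x40, x41, x42} × {ρ, σ} = {(x40,ρ), (x40,σ), (x41,ρ), (x41,σ), (x42,ρ), (x42,σ)}
  {x40, x41, x42} × {ξ, ρ, σ} = {(x40,ξ), (x40,ρ), (x40,σ), (x41,ξ), (x41,ρ), (x41,σ), (x42,ξ), (x42,ρ), (x42,σ)}
These 11 distinct sets form the basis B.
Close under arbitrary unions to get τ_{X×Y}; counting gives |τ_{X×Y}| = 18.


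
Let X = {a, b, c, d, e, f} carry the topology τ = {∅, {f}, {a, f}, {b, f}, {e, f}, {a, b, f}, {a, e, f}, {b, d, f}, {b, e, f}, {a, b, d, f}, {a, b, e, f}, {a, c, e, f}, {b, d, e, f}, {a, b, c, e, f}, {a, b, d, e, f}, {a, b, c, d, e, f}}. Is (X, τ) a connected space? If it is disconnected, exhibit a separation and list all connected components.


(X, τ) is connected.

Find clopen sets (U ∈ τ with X ∖ U ∈ τ):
  U = ∅, X ∖ U = {a, b, c, d, e, f} — both open, so U is clopen.
  U = {a, b, c, d, e, f}, X ∖ U = ∅ — both open, so U is clopen.
Only trivial clopens (∅ and X) exist, so (X, τ) is connected.
Compute connected components by grouping points that agree on all clopens:
  component: {a, b, c, d, e, f}


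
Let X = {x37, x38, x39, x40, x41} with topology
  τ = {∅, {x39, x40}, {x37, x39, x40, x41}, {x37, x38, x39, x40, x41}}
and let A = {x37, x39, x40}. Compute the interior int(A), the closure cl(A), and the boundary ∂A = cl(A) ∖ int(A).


int(A) = {x39, x40}, cl(A) = {x37, x38, x39, x40, x41}, ∂A = {x37, x38, x41}.

Closed sets in (X, τ) are complements of opens:
  closed(X, τ) = {∅, {x38}, {x37, x38, x41}, {x37, x38, x39, x40, x41}}.
int(A) = ⋃ {U ∈ τ : U ⊆ A}. Opens contained in A: ∅, {x39, x40}.
Taking the union of these: int(A) = {x39, x40}.
cl(A) = ⋂ {C closed : A ⊆ C}. Closed sets containing A: {x37, x38, x39, x40, x41}.
Intersecting these: cl(A) = {x37, x38, x39, x40, x41}.
∂A = cl(A) ∖ int(A) = {x37, x38, x39, x40, x41} ∖ {x39, x40} = {x37, x38, x41}.


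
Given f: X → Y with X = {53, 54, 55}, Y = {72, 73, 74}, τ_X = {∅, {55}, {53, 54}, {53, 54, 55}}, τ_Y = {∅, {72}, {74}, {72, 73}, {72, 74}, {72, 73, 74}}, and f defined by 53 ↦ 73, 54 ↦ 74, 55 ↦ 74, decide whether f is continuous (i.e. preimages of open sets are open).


f is NOT continuous.

Compute f^{-1}(U) for each U ∈ τ_Y:
  U = ∅: f^{-1}(U) = ∅ ∈ τ_X ✓.
  U = {72}: f^{-1}(U) = ∅ ∈ τ_X ✓.
  U = {74}: f^{-1}(U) = {54, 55} ∉ τ_X ✗.
  U = {72, 73}: f^{-1}(U) = {53} ∉ τ_X ✗.
  U = {72, 74}: f^{-1}(U) = {54, 55} ∉ τ_X ✗.
  U = {72, 73, 74}: f^{-1}(U) = {53, 54, 55} ∈ τ_X ✓.
Found U = {74} with f^{-1}(U) = {54, 55} not in τ_X. Therefore f is NOT continuous.


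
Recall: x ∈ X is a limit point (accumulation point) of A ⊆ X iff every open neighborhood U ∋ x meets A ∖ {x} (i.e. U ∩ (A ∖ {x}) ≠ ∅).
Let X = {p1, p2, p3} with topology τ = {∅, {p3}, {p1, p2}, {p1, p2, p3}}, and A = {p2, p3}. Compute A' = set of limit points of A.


A' = {p1}

For each x ∈ X, list the open sets U ∈ τ with x ∈ U, then check whether U ∩ (A ∖ {x}) ≠ ∅ for every such U.
  x = p1: opens ∋ x are {p1, p2}, {p1, p2, p3}; each meets A ∖ {p1}, so x IS a limit point.
  x = p2: open {p1, p2} ∋ x has {p1, p2} ∩ (A ∖ {p2}) = ∅, so x is NOT a limit point.
  x = p3: open {p3} ∋ x has {p3} ∩ (A ∖ {p3}) = ∅, so x is NOT a limit point.
Collecting: A' = {p1}.


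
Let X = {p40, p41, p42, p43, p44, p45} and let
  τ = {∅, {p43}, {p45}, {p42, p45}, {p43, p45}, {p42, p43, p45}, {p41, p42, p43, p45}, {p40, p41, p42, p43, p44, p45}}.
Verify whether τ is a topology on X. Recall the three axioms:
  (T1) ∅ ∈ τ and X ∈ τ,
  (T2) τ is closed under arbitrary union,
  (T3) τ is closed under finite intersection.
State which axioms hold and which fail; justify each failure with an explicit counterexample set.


τ IS a topology on X.

Axiom (T1): ∅ ∈ τ? Yes; X ∈ τ? Yes.
Axiom (T2/T3): check pairwise unions and intersections of members of τ.
All pairwise intersections and unions checked — each lies in τ. Therefore τ satisfies (T1), (T2), (T3): it IS a topology on X.


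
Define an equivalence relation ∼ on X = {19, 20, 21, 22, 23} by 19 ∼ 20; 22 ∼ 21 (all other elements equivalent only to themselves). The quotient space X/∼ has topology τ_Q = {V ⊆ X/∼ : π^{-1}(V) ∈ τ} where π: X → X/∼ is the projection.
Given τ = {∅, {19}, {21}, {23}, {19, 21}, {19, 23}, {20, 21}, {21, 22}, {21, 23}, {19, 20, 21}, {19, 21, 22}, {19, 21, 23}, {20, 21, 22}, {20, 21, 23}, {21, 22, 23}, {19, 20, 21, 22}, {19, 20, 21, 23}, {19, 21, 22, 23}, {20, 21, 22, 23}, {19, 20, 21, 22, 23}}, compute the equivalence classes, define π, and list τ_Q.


X/∼ = {[19=20], [21=22], [23]}; |τ_Q| = 6.

Equivalence classes: [19=20], [21=22], [23].
Quotient map π: X → X/∼ sends 19 ↦ [19=20], 20 ↦ [19=20], 21 ↦ [21=22], 22 ↦ [21=22], 23 ↦ [23].
For each subset V ⊆ X/∼, compute π^{-1}(V) ⊆ X and check whether π^{-1}(V) ∈ τ. V is open in τ_Q iff π^{-1}(V) ∈ τ.
  V = {}: π^{-1}(V) = ∅ ∈ τ ✓.
  V = {[19=20]}: π^{-1}(V) = {19, 20} ∉ τ ✗.
  V = {[21=22]}: π^{-1}(V) = {21, 22} ∈ τ ✓.
  V = {[19=20], [21=22]}: π^{-1}(V) = {19, 20, 21, 22} ∈ τ ✓.
  V = {[23]}: π^{-1}(V) = {23} ∈ τ ✓.
  V = {[19=20], [23]}: π^{-1}(V) = {19, 20, 23} ∉ τ ✗.
  V = {[21=22], [23]}: π^{-1}(V) = {21, 22, 23} ∈ τ ✓.
  V = {[19=20], [21=22], [23]}: π^{-1}(V) = {19, 20, 21, 22, 23} ∈ τ ✓.
Open sets in the quotient: τ_Q = {{}, {[21=22]}, {[19=20], [21=22]}, {[23]}, {[21=22], [23]}, {[19=20], [21=22], [23]}} (6 elements).


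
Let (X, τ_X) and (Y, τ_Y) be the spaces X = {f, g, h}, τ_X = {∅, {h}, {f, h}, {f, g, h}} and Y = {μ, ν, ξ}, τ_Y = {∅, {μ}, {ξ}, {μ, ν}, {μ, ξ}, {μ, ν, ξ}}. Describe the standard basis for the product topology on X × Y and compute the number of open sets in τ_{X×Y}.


Basis B = {∅ × ∅, {h} × {μ}, {h} × {ξ}, {f, h} × {μ}, {f, h} × {ξ}, {h} × {μ, ν}, {h} × {μ, ξ}, {f, g, h} × {μ}, {f, g, h} × {ξ}, {h} × {μ, ν, ξ}, {f, h} × {μ, ν}, {f, h} × {μ, ξ}, {f, h} × {μ, ν, ξ}, {f, g, h} × {μ, ν}, {f, g, h} × {μ, ξ}, {f, g, h} × {μ, ν, ξ}}; |τ_{X×Y}| = 40.

Enumerate products U × V with U ∈ τ_X, V ∈ τ_Y (deduplicated):
  ∅ × ∅ = {} (∅)
  {h} × {μ} = {(h,μ)}
  {h} × {ξ} = {(h,ξ)}
  {f, h} × {μ} = {(f,μ), (h,μ)}
  {f, h} × {ξ} = {(f,ξ), (h,ξ)}
  {h} × {μ, ν} = {(h,μ), (h,ν)}
  {h} × {μ, ξ} = {(h,μ), (h,ξ)}
  {f, g, h} × {μ} = {(f,μ), (g,μ), (h,μ)}
  {f, g, h} × {ξ} = {(f,ξ), (g,ξ), (h,ξ)}
  {h} × {μ, ν, ξ} = {(h,μ), (h,ν), (h,ξ)}
  {f, h} × {μ, ν} = {(f,μ), (f,ν), (h,μ), (h,ν)}
  {f, h} × {μ, ξ} = {(f,μ), (f,ξ), (h,μ), (h,ξ)}
  {f, h} × {μ, ν, ξ} = {(f,μ), (f,ν), (f,ξ), (h,μ), (h,ν), (h,ξ)}
  {f, g, h} × {μ, ν} = {(f,μ), (f,ν), (g,μ), (g,ν), (h,μ), (h,ν)}
  {f, g, h} × {μ, ξ} = {(f,μ), (f,ξ), (g,μ), (g,ξ), (h,μ), (h,ξ)}
  {f, g, h} × {μ, ν, ξ} = {(f,μ), (f,ν), (f,ξ), (g,μ), (g,ν), (g,ξ), (h,μ), (h,ν), (h,ξ)}
These 16 distinct sets form the basis B.
Close under arbitrary unions to get τ_{X×Y}; counting gives |τ_{X×Y}| = 40.


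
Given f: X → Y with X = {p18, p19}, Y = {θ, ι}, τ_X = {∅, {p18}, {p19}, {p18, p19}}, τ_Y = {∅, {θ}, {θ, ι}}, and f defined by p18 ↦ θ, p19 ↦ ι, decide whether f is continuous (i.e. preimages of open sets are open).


f IS continuous.

Compute f^{-1}(U) for each U ∈ τ_Y:
  U = ∅: f^{-1}(U) = ∅ ∈ τ_X ✓.
  U = {θ}: f^{-1}(U) = {p18} ∈ τ_X ✓.
  U = {θ, ι}: f^{-1}(U) = {p18, p19} ∈ τ_X ✓.
Every preimage lies in τ_X, so f IS continuous.


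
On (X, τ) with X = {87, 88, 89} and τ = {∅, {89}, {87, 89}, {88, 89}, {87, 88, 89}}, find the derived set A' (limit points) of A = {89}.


A' = {87, 88}

For each x ∈ X, list the open sets U ∈ τ with x ∈ U, then check whether U ∩ (A ∖ {x}) ≠ ∅ for every such U.
  x = 87: opens ∋ x are {87, 89}, {87, 88, 89}; each meets A ∖ {87}, so x IS a limit point.
  x = 88: opens ∋ x are {88, 89}, {87, 88, 89}; each meets A ∖ {88}, so x IS a limit point.
  x = 89: open {89} ∋ x has {89} ∩ (A ∖ {89}) = ∅, so x is NOT a limit point.
Collecting: A' = {87, 88}.


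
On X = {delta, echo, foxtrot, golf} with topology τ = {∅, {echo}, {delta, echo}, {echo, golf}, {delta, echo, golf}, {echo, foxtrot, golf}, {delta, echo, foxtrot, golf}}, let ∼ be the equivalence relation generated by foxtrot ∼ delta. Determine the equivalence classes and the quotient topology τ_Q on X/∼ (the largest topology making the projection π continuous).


X/∼ = {[delta=foxtrot], [echo], [golf]}; |τ_Q| = 4.

Equivalence classes: [delta=foxtrot], [echo], [golf].
Quotient map π: X → X/∼ sends delta ↦ [delta=foxtrot], echo ↦ [echo], foxtrot ↦ [delta=foxtrot], golf ↦ [golf].
For each subset V ⊆ X/∼, compute π^{-1}(V) ⊆ X and check whether π^{-1}(V) ∈ τ. V is open in τ_Q iff π^{-1}(V) ∈ τ.
  V = {}: π^{-1}(V) = ∅ ∈ τ ✓.
  V = {[delta=foxtrot]}: π^{-1}(V) = {delta, foxtrot} ∉ τ ✗.
  V = {[echo]}: π^{-1}(V) = {echo} ∈ τ ✓.
  V = {[delta=foxtrot], [echo]}: π^{-1}(V) = {delta, echo, foxtrot} ∉ τ ✗.
  V = {[golf]}: π^{-1}(V) = {golf} ∉ τ ✗.
  V = {[delta=foxtrot], [golf]}: π^{-1}(V) = {delta, foxtrot, golf} ∉ τ ✗.
  V = {[echo], [golf]}: π^{-1}(V) = {echo, golf} ∈ τ ✓.
  V = {[delta=foxtrot], [echo], [golf]}: π^{-1}(V) = {delta, echo, foxtrot, golf} ∈ τ ✓.
Open sets in the quotient: τ_Q = {{}, {[echo]}, {[echo], [golf]}, {[delta=foxtrot], [echo], [golf]}} (4 elements).


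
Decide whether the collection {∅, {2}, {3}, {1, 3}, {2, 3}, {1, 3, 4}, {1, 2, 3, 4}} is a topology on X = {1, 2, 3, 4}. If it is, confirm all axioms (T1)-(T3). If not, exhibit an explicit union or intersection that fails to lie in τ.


τ is NOT a topology on X.

Axiom (T1): ∅ ∈ τ? Yes; X ∈ τ? Yes.
Axiom (T2/T3): check pairwise unions and intersections of members of τ.
Counterexample for (T2): {2} ∪ {1, 3} = {1, 2, 3} ∉ τ. Therefore τ is NOT a topology.


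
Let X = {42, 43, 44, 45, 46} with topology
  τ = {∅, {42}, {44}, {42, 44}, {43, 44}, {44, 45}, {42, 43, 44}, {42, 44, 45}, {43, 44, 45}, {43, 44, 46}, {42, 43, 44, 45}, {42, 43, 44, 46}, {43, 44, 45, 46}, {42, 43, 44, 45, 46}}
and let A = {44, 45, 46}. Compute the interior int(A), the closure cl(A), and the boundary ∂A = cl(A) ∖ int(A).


int(A) = {44, 45}, cl(A) = {43, 44, 45, 46}, ∂A = {43, 46}.

Closed sets in (X, τ) are complements of opens:
  closed(X, τ) = {∅, {42}, {45}, {46}, {42, 45}, {42, 46}, {43, 46}, {45, 46}, {42, 43, 46}, {42, 45, 46}, {43, 45, 46}, {42, 43, 45, 46}, {43, 44, 45, 46}, {42, 43, 44, 45, 46}}.
int(A) = ⋃ {U ∈ τ : U ⊆ A}. Opens contained in A: ∅, {44}, {44, 45}.
Taking the union of these: int(A) = {44, 45}.
cl(A) = ⋂ {C closed : A ⊆ C}. Closed sets containing A: {43, 44, 45, 46}, {42, 43, 44, 45, 46}.
Intersecting these: cl(A) = {43, 44, 45, 46}.
∂A = cl(A) ∖ int(A) = {43, 44, 45, 46} ∖ {44, 45} = {43, 46}.


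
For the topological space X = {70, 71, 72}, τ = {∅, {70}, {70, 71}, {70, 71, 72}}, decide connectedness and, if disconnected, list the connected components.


(X, τ) is connected.

Find clopen sets (U ∈ τ with X ∖ U ∈ τ):
  U = ∅, X ∖ U = {70, 71, 72} — both open, so U is clopen.
  U = {70, 71, 72}, X ∖ U = ∅ — both open, so U is clopen.
Only trivial clopens (∅ and X) exist, so (X, τ) is connected.
Compute connected components by grouping points that agree on all clopens:
  component: {70, 71, 72}


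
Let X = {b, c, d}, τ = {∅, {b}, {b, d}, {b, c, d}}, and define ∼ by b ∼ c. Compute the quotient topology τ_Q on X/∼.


X/∼ = {[b=c], [d]}; |τ_Q| = 2.

Equivalence classes: [b=c], [d].
Quotient map π: X → X/∼ sends b ↦ [b=c], c ↦ [b=c], d ↦ [d].
For each subset V ⊆ X/∼, compute π^{-1}(V) ⊆ X and check whether π^{-1}(V) ∈ τ. V is open in τ_Q iff π^{-1}(V) ∈ τ.
  V = {}: π^{-1}(V) = ∅ ∈ τ ✓.
  V = {[b=c]}: π^{-1}(V) = {b, c} ∉ τ ✗.
  V = {[d]}: π^{-1}(V) = {d} ∉ τ ✗.
  V = {[b=c], [d]}: π^{-1}(V) = {b, c, d} ∈ τ ✓.
Open sets in the quotient: τ_Q = {{}, {[b=c], [d]}} (2 elements).


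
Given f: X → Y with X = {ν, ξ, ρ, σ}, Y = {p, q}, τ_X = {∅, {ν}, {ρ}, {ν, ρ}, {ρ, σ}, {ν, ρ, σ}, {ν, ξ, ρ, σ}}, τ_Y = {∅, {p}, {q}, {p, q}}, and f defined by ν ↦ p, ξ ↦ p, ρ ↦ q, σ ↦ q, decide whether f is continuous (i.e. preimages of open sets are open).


f is NOT continuous.

Compute f^{-1}(U) for each U ∈ τ_Y:
  U = ∅: f^{-1}(U) = ∅ ∈ τ_X ✓.
  U = {p}: f^{-1}(U) = {ν, ξ} ∉ τ_X ✗.
  U = {q}: f^{-1}(U) = {ρ, σ} ∈ τ_X ✓.
  U = {p, q}: f^{-1}(U) = {ν, ξ, ρ, σ} ∈ τ_X ✓.
Found U = {p} with f^{-1}(U) = {ν, ξ} not in τ_X. Therefore f is NOT continuous.


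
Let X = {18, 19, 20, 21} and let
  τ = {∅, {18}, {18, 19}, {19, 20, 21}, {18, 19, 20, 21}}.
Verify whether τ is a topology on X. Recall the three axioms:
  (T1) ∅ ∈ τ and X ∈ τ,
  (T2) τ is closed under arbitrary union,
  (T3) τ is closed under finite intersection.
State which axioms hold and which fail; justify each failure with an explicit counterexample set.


τ is NOT a topology on X.

Axiom (T1): ∅ ∈ τ? Yes; X ∈ τ? Yes.
Axiom (T2/T3): check pairwise unions and intersections of members of τ.
Counterexample for (T3): {18, 19} ∩ {19, 20, 21} = {19} ∉ τ. Therefore τ is NOT a topology.


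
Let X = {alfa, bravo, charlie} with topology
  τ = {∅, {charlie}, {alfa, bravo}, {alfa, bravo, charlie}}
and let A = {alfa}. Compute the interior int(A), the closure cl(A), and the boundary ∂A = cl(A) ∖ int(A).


int(A) = ∅, cl(A) = {alfa, bravo}, ∂A = {alfa, bravo}.

Closed sets in (X, τ) are complements of opens:
  closed(X, τ) = {∅, {charlie}, {alfa, bravo}, {alfa, bravo, charlie}}.
int(A) = ⋃ {U ∈ τ : U ⊆ A}. Opens contained in A: ∅.
Taking the union of these: int(A) = ∅.
cl(A) = ⋂ {C closed : A ⊆ C}. Closed sets containing A: {alfa, bravo}, {alfa, bravo, charlie}.
Intersecting these: cl(A) = {alfa, bravo}.
∂A = cl(A) ∖ int(A) = {alfa, bravo} ∖ ∅ = {alfa, bravo}.


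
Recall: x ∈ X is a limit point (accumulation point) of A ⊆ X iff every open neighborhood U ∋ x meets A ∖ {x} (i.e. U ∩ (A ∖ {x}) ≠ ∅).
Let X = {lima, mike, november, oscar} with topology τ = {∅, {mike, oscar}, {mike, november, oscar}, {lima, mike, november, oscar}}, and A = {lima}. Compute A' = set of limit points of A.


A' = ∅

For each x ∈ X, list the open sets U ∈ τ with x ∈ U, then check whether U ∩ (A ∖ {x}) ≠ ∅ for every such U.
  x = lima: open {lima, mike, november, oscar} ∋ x has {lima, mike, november, oscar} ∩ (A ∖ {lima}) = ∅, so x is NOT a limit point.
  x = mike: open {mike, oscar} ∋ x has {mike, oscar} ∩ (A ∖ {mike}) = ∅, so x is NOT a limit point.
  x = november: open {mike, november, oscar} ∋ x has {mike, november, oscar} ∩ (A ∖ {november}) = ∅, so x is NOT a limit point.
  x = oscar: open {mike, oscar} ∋ x has {mike, oscar} ∩ (A ∖ {oscar}) = ∅, so x is NOT a limit point.
Collecting: A' = ∅.


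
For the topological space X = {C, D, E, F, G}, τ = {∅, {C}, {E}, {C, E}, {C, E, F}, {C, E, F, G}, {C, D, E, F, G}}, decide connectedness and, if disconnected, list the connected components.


(X, τ) is connected.

Find clopen sets (U ∈ τ with X ∖ U ∈ τ):
  U = ∅, X ∖ U = {C, D, E, F, G} — both open, so U is clopen.
  U = {C, D, E, F, G}, X ∖ U = ∅ — both open, so U is clopen.
Only trivial clopens (∅ and X) exist, so (X, τ) is connected.
Compute connected components by grouping points that agree on all clopens:
  component: {C, D, E, F, G}


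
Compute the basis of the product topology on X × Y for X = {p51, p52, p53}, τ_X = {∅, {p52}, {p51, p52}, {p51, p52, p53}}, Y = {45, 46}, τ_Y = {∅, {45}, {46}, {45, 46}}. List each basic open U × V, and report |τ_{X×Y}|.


Basis B = {∅ × ∅, {p52} × {45}, {p52} × {46}, {p51, p52} × {45}, {p51, p52} × {46}, {p52} × {45, 46}, {p51, p52, p53} × {45}, {p51, p52, p53} × {46}, {p51, p52} × {45, 46}, {p51, p52, p53} × {45, 46}}; |τ_{X×Y}| = 16.

Enumerate products U × V with U ∈ τ_X, V ∈ τ_Y (deduplicated):
  ∅ × ∅ = {} (∅)
  {p52} × {45} = {(p52,45)}
  {p52} × {46} = {(p52,46)}
  {p51, p52} × {45} = {(p51,45), (p52,45)}
  {p51, p52} × {46} = {(p51,46), (p52,46)}
  {p52} × {45, 46} = {(p52,45), (p52,46)}
  {p51, p52, p53} × {45} = {(p51,45), (p52,45), (p53,45)}
  {p51, p52, p53} × {46} = {(p51,46), (p52,46), (p53,46)}
  {p51, p52} × {45, 46} = {(p51,45), (p51,46), (p52,45), (p52,46)}
  {p51, p52, p53} × {45, 46} = {(p51,45), (p51,46), (p52,45), (p52,46), (p53,45), (p53,46)}
These 10 distinct sets form the basis B.
Close under arbitrary unions to get τ_{X×Y}; counting gives |τ_{X×Y}| = 16.


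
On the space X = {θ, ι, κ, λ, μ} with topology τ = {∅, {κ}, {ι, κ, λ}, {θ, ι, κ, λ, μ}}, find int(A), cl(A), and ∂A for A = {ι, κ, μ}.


int(A) = {κ}, cl(A) = {θ, ι, κ, λ, μ}, ∂A = {θ, ι, λ, μ}.

Closed sets in (X, τ) are complements of opens:
  closed(X, τ) = {∅, {θ, μ}, {θ, ι, λ, μ}, {θ, ι, κ, λ, μ}}.
int(A) = ⋃ {U ∈ τ : U ⊆ A}. Opens contained in A: ∅, {κ}.
Taking the union of these: int(A) = {κ}.
cl(A) = ⋂ {C closed : A ⊆ C}. Closed sets containing A: {θ, ι, κ, λ, μ}.
Intersecting these: cl(A) = {θ, ι, κ, λ, μ}.
∂A = cl(A) ∖ int(A) = {θ, ι, κ, λ, μ} ∖ {κ} = {θ, ι, λ, μ}.


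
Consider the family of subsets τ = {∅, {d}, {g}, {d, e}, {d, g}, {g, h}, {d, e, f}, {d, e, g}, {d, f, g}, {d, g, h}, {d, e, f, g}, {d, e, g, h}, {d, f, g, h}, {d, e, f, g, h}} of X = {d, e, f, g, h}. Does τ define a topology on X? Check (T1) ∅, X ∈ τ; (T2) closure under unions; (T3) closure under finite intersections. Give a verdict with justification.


τ is NOT a topology on X.

Axiom (T1): ∅ ∈ τ? Yes; X ∈ τ? Yes.
Axiom (T2/T3): check pairwise unions and intersections of members of τ.
Counterexample for (T3): {d, e, f} ∩ {d, f, g} = {d, f} ∉ τ. Therefore τ is NOT a topology.


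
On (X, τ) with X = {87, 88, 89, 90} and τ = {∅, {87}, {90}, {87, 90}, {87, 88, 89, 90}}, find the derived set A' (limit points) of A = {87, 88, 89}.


A' = {88, 89}

For each x ∈ X, list the open sets U ∈ τ with x ∈ U, then check whether U ∩ (A ∖ {x}) ≠ ∅ for every such U.
  x = 87: open {87} ∋ x has {87} ∩ (A ∖ {87}) = ∅, so x is NOT a limit point.
  x = 88: opens ∋ x are {87, 88, 89, 90}; each meets A ∖ {88}, so x IS a limit point.
  x = 89: opens ∋ x are {87, 88, 89, 90}; each meets A ∖ {89}, so x IS a limit point.
  x = 90: open {90} ∋ x has {90} ∩ (A ∖ {90}) = ∅, so x is NOT a limit point.
Collecting: A' = {88, 89}.


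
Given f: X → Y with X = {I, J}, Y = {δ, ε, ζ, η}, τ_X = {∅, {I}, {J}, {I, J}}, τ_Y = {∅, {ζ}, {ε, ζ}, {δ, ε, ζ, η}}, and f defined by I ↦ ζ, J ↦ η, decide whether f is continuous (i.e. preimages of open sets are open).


f IS continuous.

Compute f^{-1}(U) for each U ∈ τ_Y:
  U = ∅: f^{-1}(U) = ∅ ∈ τ_X ✓.
  U = {ζ}: f^{-1}(U) = {I} ∈ τ_X ✓.
  U = {ε, ζ}: f^{-1}(U) = {I} ∈ τ_X ✓.
  U = {δ, ε, ζ, η}: f^{-1}(U) = {I, J} ∈ τ_X ✓.
Every preimage lies in τ_X, so f IS continuous.


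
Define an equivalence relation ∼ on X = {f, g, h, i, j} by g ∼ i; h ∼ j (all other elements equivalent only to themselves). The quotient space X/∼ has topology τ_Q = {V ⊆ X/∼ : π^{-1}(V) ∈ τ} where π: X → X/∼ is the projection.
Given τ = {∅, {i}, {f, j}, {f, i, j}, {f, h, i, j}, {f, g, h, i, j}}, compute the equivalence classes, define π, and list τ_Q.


X/∼ = {[f], [g=i], [h=j]}; |τ_Q| = 2.

Equivalence classes: [f], [g=i], [h=j].
Quotient map π: X → X/∼ sends f ↦ [f], g ↦ [g=i], h ↦ [h=j], i ↦ [g=i], j ↦ [h=j].
For each subset V ⊆ X/∼, compute π^{-1}(V) ⊆ X and check whether π^{-1}(V) ∈ τ. V is open in τ_Q iff π^{-1}(V) ∈ τ.
  V = {}: π^{-1}(V) = ∅ ∈ τ ✓.
  V = {[f]}: π^{-1}(V) = {f} ∉ τ ✗.
  V = {[g=i]}: π^{-1}(V) = {g, i} ∉ τ ✗.
  V = {[f], [g=i]}: π^{-1}(V) = {f, g, i} ∉ τ ✗.
  V = {[h=j]}: π^{-1}(V) = {h, j} ∉ τ ✗.
  V = {[f], [h=j]}: π^{-1}(V) = {f, h, j} ∉ τ ✗.
  V = {[g=i], [h=j]}: π^{-1}(V) = {g, h, i, j} ∉ τ ✗.
  V = {[f], [g=i], [h=j]}: π^{-1}(V) = {f, g, h, i, j} ∈ τ ✓.
Open sets in the quotient: τ_Q = {{}, {[f], [g=i], [h=j]}} (2 elements).


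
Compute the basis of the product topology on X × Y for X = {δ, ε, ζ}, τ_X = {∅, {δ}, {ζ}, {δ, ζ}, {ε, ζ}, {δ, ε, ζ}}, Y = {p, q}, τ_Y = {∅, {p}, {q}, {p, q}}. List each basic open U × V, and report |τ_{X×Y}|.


Basis B = {∅ × ∅, {δ} × {p}, {δ} × {q}, {ζ} × {p}, {ζ} × {q}, {δ} × {p, q}, {δ, ζ} × {p}, {δ, ζ} × {q}, {ε, ζ} × {p}, {ε, ζ} × {q}, {ζ} × {p, q}, {δ, ε, ζ} × {p}, {δ, ε, ζ} × {q}, {δ, ζ} × {p, q}, {ε, ζ} × {p, q}, {δ, ε, ζ} × {p, q}}; |τ_{X×Y}| = 36.

Enumerate products U × V with U ∈ τ_X, V ∈ τ_Y (deduplicated):
  ∅ × ∅ = {} (∅)
  {δ} × {p} = {(δ,p)}
  {δ} × {q} = {(δ,q)}
  {ζ} × {p} = {(ζ,p)}
  {ζ} × {q} = {(ζ,q)}
  {δ} × {p, q} = {(δ,p), (δ,q)}
  {δ, ζ} × {p} = {(δ,p), (ζ,p)}
  {δ, ζ} × {q} = {(δ,q), (ζ,q)}
  {ε, ζ} × {p} = {(ε,p), (ζ,p)}
  {ε, ζ} × {q} = {(ε,q), (ζ,q)}
  {ζ} × {p, q} = {(ζ,p), (ζ,q)}
  {δ, ε, ζ} × {p} = {(δ,p), (ε,p), (ζ,p)}
  {δ, ε, ζ} × {q} = {(δ,q), (ε,q), (ζ,q)}
  {δ, ζ} × {p, q} = {(δ,p), (δ,q), (ζ,p), (ζ,q)}
  {ε, ζ} × {p, q} = {(ε,p), (ε,q), (ζ,p), (ζ,q)}
  {δ, ε, ζ} × {p, q} = {(δ,p), (δ,q), (ε,p), (ε,q), (ζ,p), (ζ,q)}
These 16 distinct sets form the basis B.
Close under arbitrary unions to get τ_{X×Y}; counting gives |τ_{X×Y}| = 36.


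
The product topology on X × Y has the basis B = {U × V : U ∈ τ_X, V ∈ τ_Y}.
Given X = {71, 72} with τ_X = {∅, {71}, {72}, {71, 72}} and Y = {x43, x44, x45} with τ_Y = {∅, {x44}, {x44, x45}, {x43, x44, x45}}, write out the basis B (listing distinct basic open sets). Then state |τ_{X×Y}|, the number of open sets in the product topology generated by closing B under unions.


Basis B = {∅ × ∅, {71} × {x44}, {72} × {x44}, {71} × {x44, x45}, {71, 72} × {x44}, {72} × {x44, x45}, {71} × {x43, x44, x45}, {72} × {x43, x44, x45}, {71, 72} × {x44, x45}, {71, 72} × {x43, x44, x45}}; |τ_{X×Y}| = 16.

Enumerate products U × V with U ∈ τ_X, V ∈ τ_Y (deduplicated):
  ∅ × ∅ = {} (∅)
  {71} × {x44} = {(71,x44)}
  {72} × {x44} = {(72,x44)}
  {71} × {x44, x45} = {(71,x44), (71,x45)}
  {71, 72} × {x44} = {(71,x44), (72,x44)}
  {72} × {x44, x45} = {(72,x44), (72,x45)}
  {71} × {x43, x44, x45} = {(71,x43), (71,x44), (71,x45)}
  {72} × {x43, x44, x45} = {(72,x43), (72,x44), (72,x45)}
  {71, 72} × {x44, x45} = {(71,x44), (71,x45), (72,x44), (72,x45)}
  {71, 72} × {x43, x44, x45} = {(71,x43), (71,x44), (71,x45), (72,x43), (72,x44), (72,x45)}
These 10 distinct sets form the basis B.
Close under arbitrary unions to get τ_{X×Y}; counting gives |τ_{X×Y}| = 16.


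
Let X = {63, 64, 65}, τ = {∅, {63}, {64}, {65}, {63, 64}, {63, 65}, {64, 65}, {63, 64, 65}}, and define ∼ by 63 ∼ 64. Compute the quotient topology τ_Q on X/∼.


X/∼ = {[63=64], [65]}; |τ_Q| = 4.

Equivalence classes: [63=64], [65].
Quotient map π: X → X/∼ sends 63 ↦ [63=64], 64 ↦ [63=64], 65 ↦ [65].
For each subset V ⊆ X/∼, compute π^{-1}(V) ⊆ X and check whether π^{-1}(V) ∈ τ. V is open in τ_Q iff π^{-1}(V) ∈ τ.
  V = {}: π^{-1}(V) = ∅ ∈ τ ✓.
  V = {[63=64]}: π^{-1}(V) = {63, 64} ∈ τ ✓.
  V = {[65]}: π^{-1}(V) = {65} ∈ τ ✓.
  V = {[63=64], [65]}: π^{-1}(V) = {63, 64, 65} ∈ τ ✓.
Open sets in the quotient: τ_Q = {{}, {[63=64]}, {[65]}, {[63=64], [65]}} (4 elements).
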